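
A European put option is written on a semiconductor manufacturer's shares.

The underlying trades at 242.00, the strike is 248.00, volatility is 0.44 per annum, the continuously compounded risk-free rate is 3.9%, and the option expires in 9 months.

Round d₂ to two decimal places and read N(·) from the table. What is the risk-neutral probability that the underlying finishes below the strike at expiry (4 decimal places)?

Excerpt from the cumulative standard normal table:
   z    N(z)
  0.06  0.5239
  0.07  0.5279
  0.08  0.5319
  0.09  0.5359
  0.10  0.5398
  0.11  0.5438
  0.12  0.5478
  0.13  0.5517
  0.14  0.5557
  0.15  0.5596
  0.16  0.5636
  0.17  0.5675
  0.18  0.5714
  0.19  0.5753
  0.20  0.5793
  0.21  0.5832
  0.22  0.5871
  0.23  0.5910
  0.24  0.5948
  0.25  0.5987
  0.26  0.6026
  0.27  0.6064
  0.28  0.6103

σ√T = 0.44 × 0.8660 = 0.3811
ln(S/K) + (r + σ²/2)T = ln(242/248) + (0.039 + 0.44²/2)·0.75 = -0.0245 + 0.1018 = 0.0774
d₁ = 0.0774 / 0.3811 = 0.2030 ≈ 0.20
d₂ = d₁ − σ√T = 0.2030 − 0.3811 = -0.1780 ≈ -0.18
Pr(exercise) under Q = N(−d₂) = N(0.18) = 0.5714

0.5714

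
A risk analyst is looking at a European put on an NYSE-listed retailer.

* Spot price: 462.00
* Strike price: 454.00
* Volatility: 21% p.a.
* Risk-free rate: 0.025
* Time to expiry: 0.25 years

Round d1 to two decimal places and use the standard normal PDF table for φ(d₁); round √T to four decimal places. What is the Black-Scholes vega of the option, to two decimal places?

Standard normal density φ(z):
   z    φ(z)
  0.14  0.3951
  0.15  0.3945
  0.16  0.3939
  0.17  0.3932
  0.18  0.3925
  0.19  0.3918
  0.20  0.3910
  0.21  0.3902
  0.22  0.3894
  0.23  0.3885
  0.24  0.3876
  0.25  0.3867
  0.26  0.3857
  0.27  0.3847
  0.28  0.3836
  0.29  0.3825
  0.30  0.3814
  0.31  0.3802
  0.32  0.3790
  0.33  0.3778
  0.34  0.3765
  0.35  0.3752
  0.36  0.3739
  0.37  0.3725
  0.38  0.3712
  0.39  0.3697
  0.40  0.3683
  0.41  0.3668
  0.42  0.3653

T = 0.25;  σ√T = 0.1050
d₁ = [ln(462/454) + (0.025 + 0.21²/2)·0.25] / 0.1050 = [0.0175 + 0.0118] / 0.1050 = 0.2784 → 0.28
√T = √0.25 = 0.5000
φ(d₁) = φ(0.28) = 0.3836
vega = S·φ(d₁)·√T = 462·0.3836·0.5000 = 88.6116
(Call and put vega coincide under Black-Scholes.)

88.61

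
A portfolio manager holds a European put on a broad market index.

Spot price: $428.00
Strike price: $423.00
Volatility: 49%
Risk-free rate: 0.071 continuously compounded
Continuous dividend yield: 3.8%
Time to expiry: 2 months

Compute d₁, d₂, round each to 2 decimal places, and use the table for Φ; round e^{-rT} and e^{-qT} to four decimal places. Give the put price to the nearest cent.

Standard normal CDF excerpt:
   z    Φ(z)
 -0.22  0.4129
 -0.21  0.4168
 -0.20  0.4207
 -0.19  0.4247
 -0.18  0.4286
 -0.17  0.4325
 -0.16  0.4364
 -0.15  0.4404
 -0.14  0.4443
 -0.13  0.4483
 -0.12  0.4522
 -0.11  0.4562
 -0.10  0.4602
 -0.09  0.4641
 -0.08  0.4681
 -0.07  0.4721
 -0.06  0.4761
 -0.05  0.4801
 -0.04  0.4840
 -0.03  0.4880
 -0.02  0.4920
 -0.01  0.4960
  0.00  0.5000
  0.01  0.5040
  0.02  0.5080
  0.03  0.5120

$30.05

σ√T = 0.49 × 0.4082 = 0.2000
d₁ = [ln(428/423) + (0.071 − 0.038 + 0.49²/2)·0.1667] / 0.2000 = [0.0118 + 0.0255] / 0.2000 = 0.1863 ⇒ 0.19
d₂ = d₁ − σ√T = 0.1863 − 0.2000 = -0.0138 ⇒ -0.01
exp(−qT) = exp(−0.038·0.1667) = 0.9937;  exp(−rT) = exp(−0.071·0.1667) = 0.9882
N(−d₂) = N(0.01) = 0.5040;  N(−d₁) = N(-0.19) = 0.4247
P = 423·0.9882·0.5040 − 428·0.9937·0.4247 = 210.6763 − 180.6264 = 30.0499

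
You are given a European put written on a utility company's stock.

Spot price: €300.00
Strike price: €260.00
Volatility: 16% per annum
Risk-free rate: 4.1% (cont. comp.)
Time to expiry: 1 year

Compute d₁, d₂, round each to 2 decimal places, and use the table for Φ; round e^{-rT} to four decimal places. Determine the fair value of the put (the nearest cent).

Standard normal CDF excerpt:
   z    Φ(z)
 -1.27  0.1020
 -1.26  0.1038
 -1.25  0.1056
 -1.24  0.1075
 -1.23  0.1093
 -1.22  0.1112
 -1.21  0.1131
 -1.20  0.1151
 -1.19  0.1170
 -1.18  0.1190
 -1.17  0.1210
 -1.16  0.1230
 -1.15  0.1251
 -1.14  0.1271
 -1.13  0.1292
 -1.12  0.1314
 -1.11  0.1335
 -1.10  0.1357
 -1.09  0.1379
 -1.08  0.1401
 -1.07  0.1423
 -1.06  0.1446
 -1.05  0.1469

σ√T = 0.16·√1 = 0.1600
d₁ = [ln(300/260) + (0.041 + 0.16²/2)·1] / 0.1600 = [0.1431 + 0.0538] / 0.1600 = 1.2306 which rounds to 1.23
d₂ = d₁ − σ√T = 1.2306 − 0.1600 = 1.0706 which rounds to 1.07
e^(−rT) = e^(−0.041·1) = 0.9598
N(−d₂) = N(-1.07) = 0.1423;  N(−d₁) = N(-1.23) = 0.1093
P = 260·0.9598·0.1423 − 300·0.1093 = 35.5107 − 32.7900 = 2.7207

€2.72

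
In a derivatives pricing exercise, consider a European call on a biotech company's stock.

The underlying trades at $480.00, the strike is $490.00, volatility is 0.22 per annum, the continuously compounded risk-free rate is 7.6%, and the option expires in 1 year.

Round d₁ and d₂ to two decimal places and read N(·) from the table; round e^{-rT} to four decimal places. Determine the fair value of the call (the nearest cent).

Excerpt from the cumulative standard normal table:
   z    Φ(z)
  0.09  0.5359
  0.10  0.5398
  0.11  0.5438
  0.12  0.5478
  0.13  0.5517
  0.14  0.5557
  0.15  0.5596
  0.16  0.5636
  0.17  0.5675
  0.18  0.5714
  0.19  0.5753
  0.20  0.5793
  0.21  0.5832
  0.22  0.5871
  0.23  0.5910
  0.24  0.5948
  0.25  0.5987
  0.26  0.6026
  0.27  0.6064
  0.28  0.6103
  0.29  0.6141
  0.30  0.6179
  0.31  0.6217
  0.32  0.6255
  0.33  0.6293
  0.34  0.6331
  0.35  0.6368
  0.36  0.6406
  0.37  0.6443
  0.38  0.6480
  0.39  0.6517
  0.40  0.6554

$55.13

σ√T = 0.22 × 1.0000 = 0.2200
d₁ = [ln(480/490) + (0.076 + ½·0.22²)·1] / (σ√T) = (-0.0206 + 0.1002) / 0.2200 = 0.3617 ≈ 0.36
d₂ = 0.3617 − 0.2200 = 0.1417 ≈ 0.14
exp(−rT) = exp(−0.076·1) = 0.9268
N(d₁) = N(0.36) = 0.6406;  N(d₂) = N(0.14) = 0.5557
C = 480·0.6406 − 490·0.9268·0.5557 = 307.4880 − 252.3612 = 55.1268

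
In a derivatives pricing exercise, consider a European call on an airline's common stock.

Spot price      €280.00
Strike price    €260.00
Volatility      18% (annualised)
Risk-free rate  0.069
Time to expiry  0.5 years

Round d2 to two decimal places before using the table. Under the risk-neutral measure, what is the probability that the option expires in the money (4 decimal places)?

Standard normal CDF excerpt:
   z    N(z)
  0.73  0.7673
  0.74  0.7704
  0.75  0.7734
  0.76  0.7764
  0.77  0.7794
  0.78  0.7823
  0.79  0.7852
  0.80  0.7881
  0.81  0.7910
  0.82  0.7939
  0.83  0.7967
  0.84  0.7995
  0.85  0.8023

σ√T = 0.18·√0.5 = 0.1273
ln(S/K) + (r + σ²/2)T = ln(280/260) + (0.069 + 0.18²/2)·0.5 = 0.0741 + 0.0426 = 0.1167
d₁ = 0.1167 / 0.1273 = 0.9169 which rounds to 0.92
d₂ = d₁ − σ√T = 0.9169 − 0.1273 = 0.7897 which rounds to 0.79
Pr(exercise) under Q = N(d₂) = 0.7852

0.7852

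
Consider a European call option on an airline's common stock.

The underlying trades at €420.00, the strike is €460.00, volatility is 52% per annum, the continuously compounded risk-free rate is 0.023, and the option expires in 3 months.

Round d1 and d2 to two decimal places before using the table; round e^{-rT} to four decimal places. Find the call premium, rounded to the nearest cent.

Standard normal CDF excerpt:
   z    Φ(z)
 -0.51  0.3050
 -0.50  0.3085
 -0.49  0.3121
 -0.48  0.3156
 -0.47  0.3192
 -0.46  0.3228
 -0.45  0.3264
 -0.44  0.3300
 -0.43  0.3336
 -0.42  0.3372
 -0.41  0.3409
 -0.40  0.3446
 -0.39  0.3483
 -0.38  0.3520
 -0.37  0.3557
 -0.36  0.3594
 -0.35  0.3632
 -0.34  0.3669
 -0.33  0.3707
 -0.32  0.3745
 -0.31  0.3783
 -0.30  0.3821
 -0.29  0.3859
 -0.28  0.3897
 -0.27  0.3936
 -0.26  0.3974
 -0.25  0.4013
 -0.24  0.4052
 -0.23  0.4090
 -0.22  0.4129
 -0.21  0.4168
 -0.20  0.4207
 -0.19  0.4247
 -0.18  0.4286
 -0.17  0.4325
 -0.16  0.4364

σ√T = 0.52·√0.25 = 0.2600
d₁ = [ln(420/460) + (0.023 + 0.52²/2)·0.25] / 0.2600 = [-0.0910 + 0.0396] / 0.2600 = -0.1978 which rounds to -0.20
d₂ = d₁ − σ√T = -0.1978 − 0.2600 = -0.4578 which rounds to -0.46
e^(−rT) = e^(−0.023·0.25) = 0.9943
N(d₁) = N(-0.20) = 0.4207;  N(d₂) = N(-0.46) = 0.3228
C = 420·0.4207 − 460·0.9943·0.3228 = 176.6940 − 147.6416 = 29.0524

€29.05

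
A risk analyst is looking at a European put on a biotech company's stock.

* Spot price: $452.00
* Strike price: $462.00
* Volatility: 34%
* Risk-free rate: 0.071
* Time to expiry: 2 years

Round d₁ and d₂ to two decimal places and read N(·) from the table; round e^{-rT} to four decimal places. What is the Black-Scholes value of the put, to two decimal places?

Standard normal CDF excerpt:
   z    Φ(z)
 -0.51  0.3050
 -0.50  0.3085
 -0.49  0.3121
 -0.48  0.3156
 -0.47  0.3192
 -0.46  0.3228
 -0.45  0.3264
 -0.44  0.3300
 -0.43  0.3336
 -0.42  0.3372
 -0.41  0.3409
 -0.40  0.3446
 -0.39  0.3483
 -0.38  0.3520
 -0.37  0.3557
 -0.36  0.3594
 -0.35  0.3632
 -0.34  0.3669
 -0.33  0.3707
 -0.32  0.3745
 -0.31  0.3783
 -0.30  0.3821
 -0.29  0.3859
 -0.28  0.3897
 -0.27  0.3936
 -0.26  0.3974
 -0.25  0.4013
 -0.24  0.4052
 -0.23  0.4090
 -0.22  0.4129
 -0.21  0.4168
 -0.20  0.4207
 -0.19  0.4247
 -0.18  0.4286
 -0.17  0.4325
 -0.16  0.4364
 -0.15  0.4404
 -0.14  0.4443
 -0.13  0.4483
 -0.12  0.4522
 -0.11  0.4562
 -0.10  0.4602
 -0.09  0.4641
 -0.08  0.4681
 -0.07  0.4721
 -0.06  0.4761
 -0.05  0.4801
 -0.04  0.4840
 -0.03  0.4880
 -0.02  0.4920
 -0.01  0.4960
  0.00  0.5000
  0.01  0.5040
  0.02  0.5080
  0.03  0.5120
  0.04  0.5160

T = 2;  σ√T = 0.4808
ln(S/K) + (r + σ²/2)T = ln(452/462) + (0.071 + 0.34²/2)·2 = -0.0219 + 0.2576 = 0.2357
d₁ = 0.2357 / 0.4808 = 0.4902 which rounds to 0.49
d₂ = d₁ − σ√T = 0.4902 − 0.4808 = 0.0094 which rounds to 0.01
exp(−rT) = exp(−0.071·2) = 0.8676
P = 462·0.8676·N(-0.01) − 452·N(-0.49) = 462·0.8676·0.4960 − 452·0.3121 = 198.8123 − 141.0692 = 57.7431

$57.74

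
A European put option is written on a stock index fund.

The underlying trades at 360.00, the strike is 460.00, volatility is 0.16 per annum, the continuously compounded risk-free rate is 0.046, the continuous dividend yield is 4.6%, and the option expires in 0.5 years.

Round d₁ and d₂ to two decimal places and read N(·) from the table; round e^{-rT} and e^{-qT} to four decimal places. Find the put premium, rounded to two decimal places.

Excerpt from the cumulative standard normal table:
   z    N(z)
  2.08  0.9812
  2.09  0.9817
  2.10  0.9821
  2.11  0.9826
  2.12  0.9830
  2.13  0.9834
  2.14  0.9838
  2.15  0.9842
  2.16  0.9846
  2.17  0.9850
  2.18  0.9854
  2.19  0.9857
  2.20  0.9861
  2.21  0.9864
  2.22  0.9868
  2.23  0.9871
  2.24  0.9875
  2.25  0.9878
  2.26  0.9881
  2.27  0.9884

T = 0.5;  σ√T = 0.1131
d₁ = [ln(360/460) + (0.046 − 0.046 + 0.16²/2)·0.5] / 0.1131 = [-0.2451 + 0.0064] / 0.1131 = -2.1100 → -2.11
d₂ = d₁ − σ√T = -2.1100 − 0.1131 = -2.2232 → -2.22
e^(−qT) = e^(−0.046·0.5) = 0.9773;  e^(−rT) = e^(−0.046·0.5) = 0.9773
N(−d₂) = N(2.22) = 0.9868;  N(−d₁) = N(2.11) = 0.9826
P = 460·0.9773·0.9868 − 360·0.9773·0.9826 = 443.6238 − 345.7062 = 97.9176

97.92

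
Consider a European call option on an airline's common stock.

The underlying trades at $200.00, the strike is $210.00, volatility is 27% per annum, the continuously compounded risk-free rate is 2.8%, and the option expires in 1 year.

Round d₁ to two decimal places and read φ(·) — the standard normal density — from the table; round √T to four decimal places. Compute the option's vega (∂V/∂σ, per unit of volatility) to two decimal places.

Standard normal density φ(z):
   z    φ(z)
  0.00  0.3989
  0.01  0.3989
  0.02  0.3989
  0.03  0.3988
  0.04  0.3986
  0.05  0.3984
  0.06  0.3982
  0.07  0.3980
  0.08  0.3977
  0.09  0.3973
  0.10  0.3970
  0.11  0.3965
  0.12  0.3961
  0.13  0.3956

79.64

T = 1;  σ√T = 0.2700
d₁ = [ln(200/210) + (0.028 + ½·0.27²)·1] / (σ√T) = (-0.0488 + 0.0645) / 0.2700 = 0.0580 which rounds to 0.06
√T = √1 = 1.0000
φ(d₁) = φ(0.06) = 0.3982
vega = S·φ(d₁)·√T = 200·0.3982·1.0000 = 79.6400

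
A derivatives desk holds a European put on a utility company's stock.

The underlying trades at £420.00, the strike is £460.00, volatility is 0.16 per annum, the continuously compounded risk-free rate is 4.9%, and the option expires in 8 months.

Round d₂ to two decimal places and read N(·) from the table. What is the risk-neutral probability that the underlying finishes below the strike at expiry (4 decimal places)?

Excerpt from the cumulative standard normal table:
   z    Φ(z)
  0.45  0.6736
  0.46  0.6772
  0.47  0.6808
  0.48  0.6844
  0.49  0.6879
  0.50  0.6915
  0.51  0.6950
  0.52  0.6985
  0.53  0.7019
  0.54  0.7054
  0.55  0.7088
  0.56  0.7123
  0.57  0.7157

0.6950

σ√T = 0.16 × 0.8165 = 0.1306
d₁ = [ln(420/460) + (0.049 + 0.16²/2)·0.6667] / 0.1306 = [-0.0910 + 0.0412] / 0.1306 = -0.3810 ≈ -0.38
d₂ = d₁ − σ√T = -0.3810 − 0.1306 = -0.5116 ≈ -0.51
Risk-neutral Pr[S_T < K] = N(−d₂) = N(0.51) = 0.6950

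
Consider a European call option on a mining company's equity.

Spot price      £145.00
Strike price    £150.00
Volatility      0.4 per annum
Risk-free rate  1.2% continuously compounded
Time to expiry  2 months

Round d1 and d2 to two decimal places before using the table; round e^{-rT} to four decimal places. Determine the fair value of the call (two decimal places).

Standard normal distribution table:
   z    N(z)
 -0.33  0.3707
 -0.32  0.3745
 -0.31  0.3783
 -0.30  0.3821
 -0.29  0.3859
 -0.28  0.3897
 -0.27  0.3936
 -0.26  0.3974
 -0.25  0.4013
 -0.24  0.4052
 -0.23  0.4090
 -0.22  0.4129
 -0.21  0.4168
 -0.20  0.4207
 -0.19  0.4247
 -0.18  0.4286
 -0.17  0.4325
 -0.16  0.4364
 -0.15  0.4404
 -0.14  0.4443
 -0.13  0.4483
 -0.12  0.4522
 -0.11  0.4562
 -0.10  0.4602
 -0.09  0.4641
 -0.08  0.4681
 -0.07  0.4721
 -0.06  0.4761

£7.81

σ√T = 0.4 × 0.4082 = 0.1633
ln(S/K) + (r + σ²/2)T = ln(145/150) + (0.012 + 0.4²/2)·0.1667 = -0.0339 + 0.0153 = -0.0186
d₁ = -0.0186 / 0.1633 = -0.1137 ⇒ -0.11
d₂ = d₁ − σ√T = -0.1137 − 0.1633 = -0.2770 ⇒ -0.28
e^(−rT) = e^(−0.012·0.1667) = 0.9980
C = 145·N(-0.11) − 150·0.9980·N(-0.28) = 145·0.4562 − 150·0.9980·0.3897 = 66.1490 − 58.3381 = 7.8109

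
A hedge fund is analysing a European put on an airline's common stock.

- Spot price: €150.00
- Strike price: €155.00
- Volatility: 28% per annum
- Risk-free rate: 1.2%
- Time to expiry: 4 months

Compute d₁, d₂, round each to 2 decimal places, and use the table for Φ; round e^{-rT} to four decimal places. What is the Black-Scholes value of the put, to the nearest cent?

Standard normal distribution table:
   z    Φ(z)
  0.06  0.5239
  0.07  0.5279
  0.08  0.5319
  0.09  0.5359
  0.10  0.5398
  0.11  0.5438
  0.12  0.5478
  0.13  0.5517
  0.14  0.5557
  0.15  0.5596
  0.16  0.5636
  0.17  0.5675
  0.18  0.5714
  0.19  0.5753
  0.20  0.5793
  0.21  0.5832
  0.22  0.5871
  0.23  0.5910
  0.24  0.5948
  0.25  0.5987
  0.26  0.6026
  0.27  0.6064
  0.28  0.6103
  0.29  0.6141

€12.06

T = 0.3333;  σ√T = 0.1617
d₁ = [ln(150/155) + (0.012 + ½·0.28²)·0.3333] / (σ√T) = (-0.0328 + 0.0171) / 0.1617 = -0.0973 → -0.10
d₂ = -0.0973 − 0.1617 = -0.2589 → -0.26
e^(−rT) = e^(−0.012·0.3333) = 0.9960
P = 155·0.9960·N(0.26) − 150·N(0.10) = 155·0.9960·0.6026 − 150·0.5398 = 93.0294 − 80.9700 = 12.0594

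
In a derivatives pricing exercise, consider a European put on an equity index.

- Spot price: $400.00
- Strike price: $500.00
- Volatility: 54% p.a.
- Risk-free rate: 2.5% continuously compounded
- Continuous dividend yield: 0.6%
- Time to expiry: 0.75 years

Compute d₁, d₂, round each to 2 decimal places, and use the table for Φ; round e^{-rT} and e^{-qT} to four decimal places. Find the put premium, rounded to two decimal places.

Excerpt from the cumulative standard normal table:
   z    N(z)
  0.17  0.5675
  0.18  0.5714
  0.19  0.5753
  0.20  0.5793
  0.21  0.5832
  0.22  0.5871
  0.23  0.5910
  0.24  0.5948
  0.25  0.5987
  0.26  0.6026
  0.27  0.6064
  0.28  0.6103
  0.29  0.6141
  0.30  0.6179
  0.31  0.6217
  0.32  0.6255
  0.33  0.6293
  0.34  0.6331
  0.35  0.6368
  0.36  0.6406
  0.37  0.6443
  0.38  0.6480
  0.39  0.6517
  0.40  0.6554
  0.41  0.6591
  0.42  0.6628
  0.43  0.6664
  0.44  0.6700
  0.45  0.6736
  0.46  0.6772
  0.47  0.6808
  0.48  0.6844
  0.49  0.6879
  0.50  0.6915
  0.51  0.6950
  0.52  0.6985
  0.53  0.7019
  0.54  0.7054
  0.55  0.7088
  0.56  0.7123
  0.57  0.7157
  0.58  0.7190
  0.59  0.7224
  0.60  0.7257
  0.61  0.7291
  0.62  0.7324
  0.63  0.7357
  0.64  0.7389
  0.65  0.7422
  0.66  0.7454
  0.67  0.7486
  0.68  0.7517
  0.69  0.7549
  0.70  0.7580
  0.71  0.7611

σ√T = 0.54 × 0.8660 = 0.4677
d₁ = [ln(400/500) + (0.025 − 0.006 + 0.54²/2)·0.75] / 0.4677 = [-0.2231 + 0.1236] / 0.4677 = -0.2129 which rounds to -0.21
d₂ = d₁ − σ√T = -0.2129 − 0.4677 = -0.6805 which rounds to -0.68
e^(−qT) = e^(−0.006·0.75) = 0.9955;  e^(−rT) = e^(−0.025·0.75) = 0.9814
P = 500·0.9814·N(0.68) − 400·0.9955·N(0.21) = 500·0.9814·0.7517 − 400·0.9955·0.5832 = 368.8592 − 232.2302 = 136.6290

$136.63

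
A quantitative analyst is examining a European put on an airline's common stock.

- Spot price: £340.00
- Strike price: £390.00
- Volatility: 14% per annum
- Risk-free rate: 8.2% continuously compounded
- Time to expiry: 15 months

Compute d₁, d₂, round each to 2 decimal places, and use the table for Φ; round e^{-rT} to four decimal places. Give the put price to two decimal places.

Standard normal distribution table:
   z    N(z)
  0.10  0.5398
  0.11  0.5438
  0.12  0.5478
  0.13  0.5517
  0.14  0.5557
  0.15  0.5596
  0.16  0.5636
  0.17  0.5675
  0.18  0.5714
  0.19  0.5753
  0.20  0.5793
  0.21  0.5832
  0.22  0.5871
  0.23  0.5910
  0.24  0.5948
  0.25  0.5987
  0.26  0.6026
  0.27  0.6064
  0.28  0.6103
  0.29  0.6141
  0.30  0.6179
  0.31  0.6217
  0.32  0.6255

σ√T = 0.14 × 1.1180 = 0.1565
d₁ = [ln(340/390) + (0.082 + ½·0.14²)·1.25] / (σ√T) = (-0.1372 + 0.1148) / 0.1565 = -0.1434 which rounds to -0.14
d₂ = -0.1434 − 0.1565 = -0.3000 which rounds to -0.30
exp(−rT) = exp(−0.082·1.25) = 0.9026
N(−d₂) = N(0.30) = 0.6179;  N(−d₁) = N(0.14) = 0.5557
P = 390·0.9026·0.6179 − 340·0.5557 = 217.5095 − 188.9380 = 28.5715

£28.57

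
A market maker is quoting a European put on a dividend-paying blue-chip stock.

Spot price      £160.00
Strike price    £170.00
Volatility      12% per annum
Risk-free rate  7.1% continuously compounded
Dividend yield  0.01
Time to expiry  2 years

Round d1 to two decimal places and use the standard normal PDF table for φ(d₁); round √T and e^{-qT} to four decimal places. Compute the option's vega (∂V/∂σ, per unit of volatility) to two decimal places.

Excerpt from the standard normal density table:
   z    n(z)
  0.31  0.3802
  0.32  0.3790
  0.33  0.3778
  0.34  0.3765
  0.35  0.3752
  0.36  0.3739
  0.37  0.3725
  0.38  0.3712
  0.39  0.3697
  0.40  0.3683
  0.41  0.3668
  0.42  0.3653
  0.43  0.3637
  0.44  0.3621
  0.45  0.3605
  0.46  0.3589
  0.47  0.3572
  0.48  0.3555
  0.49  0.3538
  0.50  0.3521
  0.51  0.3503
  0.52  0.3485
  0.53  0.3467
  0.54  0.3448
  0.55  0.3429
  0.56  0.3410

T = 2;  σ√T = 0.1697
d₁ = [ln(160/170) + (0.071 − 0.01 + 0.12²/2)·2] / 0.1697 = [-0.0606 + 0.1364] / 0.1697 = 0.4465 ⇒ 0.45
√T = √2 = 1.4142
φ(d₁) = φ(0.45) = 0.3605
e^(−qT) = e^(−0.01·2) = 0.9802
vega = S·e^(−qT)·φ(d₁)·√T = 160·0.9802·0.3605·1.4142 = 79.9559
(Vega is the same for a European call and put with the same parameters.)

79.96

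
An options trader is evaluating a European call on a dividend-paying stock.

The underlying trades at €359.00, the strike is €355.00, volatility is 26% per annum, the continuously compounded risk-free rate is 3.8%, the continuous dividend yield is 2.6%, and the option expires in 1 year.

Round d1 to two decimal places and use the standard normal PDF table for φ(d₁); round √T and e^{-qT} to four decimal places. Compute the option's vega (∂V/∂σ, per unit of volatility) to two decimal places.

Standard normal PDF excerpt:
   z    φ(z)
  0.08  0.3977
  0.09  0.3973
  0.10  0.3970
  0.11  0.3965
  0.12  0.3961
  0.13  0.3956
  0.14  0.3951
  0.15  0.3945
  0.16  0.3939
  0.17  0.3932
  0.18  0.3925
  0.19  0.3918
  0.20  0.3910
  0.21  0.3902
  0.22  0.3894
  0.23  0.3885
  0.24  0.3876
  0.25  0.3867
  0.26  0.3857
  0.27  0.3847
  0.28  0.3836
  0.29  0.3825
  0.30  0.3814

σ√T = 0.26·√1 = 0.2600
d₁ = [ln(359/355) + (0.038 − 0.026 + 0.26²/2)·1] / 0.2600 = [0.0112 + 0.0458] / 0.2600 = 0.2192 which rounds to 0.22
√T = √1 = 1.0000
φ(d₁) = φ(0.22) = 0.3894
e^(−qT) = e^(−0.026·1) = 0.9743
vega = S·e^(−qT)·φ(d₁)·√T = 359·0.9743·0.3894·1.0000 = 136.2019

136.20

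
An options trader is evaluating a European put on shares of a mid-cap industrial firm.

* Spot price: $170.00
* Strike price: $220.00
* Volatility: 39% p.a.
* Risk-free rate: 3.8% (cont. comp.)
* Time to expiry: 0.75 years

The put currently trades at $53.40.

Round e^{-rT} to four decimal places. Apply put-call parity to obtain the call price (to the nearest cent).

exp(−rT) = exp(−0.038·0.75) = 0.9719
Put-call parity: C − P = S − K·e^(−rT) = 170 − 220·0.9719 = 170 − 213.8180 = -43.8180
C = P + (C − P) = 53.40 + (-43.8180) = 9.5820

$9.58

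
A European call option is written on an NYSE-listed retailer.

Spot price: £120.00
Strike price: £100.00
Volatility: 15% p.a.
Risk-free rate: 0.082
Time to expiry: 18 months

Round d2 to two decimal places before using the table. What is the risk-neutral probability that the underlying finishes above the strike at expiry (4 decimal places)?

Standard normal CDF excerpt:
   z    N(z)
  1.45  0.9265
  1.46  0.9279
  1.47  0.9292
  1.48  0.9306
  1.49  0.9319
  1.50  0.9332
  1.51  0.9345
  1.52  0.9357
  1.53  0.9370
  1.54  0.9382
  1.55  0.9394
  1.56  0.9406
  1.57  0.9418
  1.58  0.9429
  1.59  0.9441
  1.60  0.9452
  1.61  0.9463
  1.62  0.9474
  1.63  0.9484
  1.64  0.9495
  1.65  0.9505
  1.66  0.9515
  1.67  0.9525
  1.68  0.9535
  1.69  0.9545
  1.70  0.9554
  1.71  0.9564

0.9418

σ√T = 0.15 × 1.2247 = 0.1837
d₁ = [ln(120/100) + (0.082 + ½·0.15²)·1.5] / (σ√T) = (0.1823 + 0.1399) / 0.1837 = 1.7538 ≈ 1.75
d₂ = 1.7538 − 0.1837 = 1.5701 ≈ 1.57
Pr(exercise) under Q = N(d₂) = 0.9418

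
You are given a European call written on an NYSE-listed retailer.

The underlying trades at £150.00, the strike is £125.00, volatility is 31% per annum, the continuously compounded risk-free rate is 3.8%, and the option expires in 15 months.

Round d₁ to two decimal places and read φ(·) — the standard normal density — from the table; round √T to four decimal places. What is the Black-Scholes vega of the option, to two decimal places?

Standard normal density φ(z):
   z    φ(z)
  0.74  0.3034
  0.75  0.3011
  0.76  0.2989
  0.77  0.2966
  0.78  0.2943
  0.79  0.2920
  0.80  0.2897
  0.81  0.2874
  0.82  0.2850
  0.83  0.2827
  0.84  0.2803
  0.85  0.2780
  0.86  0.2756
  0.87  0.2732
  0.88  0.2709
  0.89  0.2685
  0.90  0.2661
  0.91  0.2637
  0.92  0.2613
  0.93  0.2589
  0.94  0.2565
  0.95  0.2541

47.01

σ√T = 0.31·√1.25 = 0.3466
ln(S/K) + (r + σ²/2)T = ln(150/125) + (0.038 + 0.31²/2)·1.25 = 0.1823 + 0.1076 = 0.2899
d₁ = 0.2899 / 0.3466 = 0.8364 → 0.84
√T = √1.25 = 1.1180
φ(d₁) = φ(0.84) = 0.2803
vega = S·φ(d₁)·√T = 150·0.2803·1.1180 = 47.0063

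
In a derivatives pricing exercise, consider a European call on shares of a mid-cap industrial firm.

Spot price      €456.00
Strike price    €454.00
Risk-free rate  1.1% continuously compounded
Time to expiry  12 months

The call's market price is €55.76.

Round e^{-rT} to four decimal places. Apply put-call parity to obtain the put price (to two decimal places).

€48.81

exp(−rT) = exp(−0.011·1) = 0.9891
Put-call parity: C − P = S − K·e^(−rT) = 456 − 454·0.9891 = 456 − 449.0514 = 6.9486
P = C − (C − P) = 55.76 − (6.9486) = 48.8114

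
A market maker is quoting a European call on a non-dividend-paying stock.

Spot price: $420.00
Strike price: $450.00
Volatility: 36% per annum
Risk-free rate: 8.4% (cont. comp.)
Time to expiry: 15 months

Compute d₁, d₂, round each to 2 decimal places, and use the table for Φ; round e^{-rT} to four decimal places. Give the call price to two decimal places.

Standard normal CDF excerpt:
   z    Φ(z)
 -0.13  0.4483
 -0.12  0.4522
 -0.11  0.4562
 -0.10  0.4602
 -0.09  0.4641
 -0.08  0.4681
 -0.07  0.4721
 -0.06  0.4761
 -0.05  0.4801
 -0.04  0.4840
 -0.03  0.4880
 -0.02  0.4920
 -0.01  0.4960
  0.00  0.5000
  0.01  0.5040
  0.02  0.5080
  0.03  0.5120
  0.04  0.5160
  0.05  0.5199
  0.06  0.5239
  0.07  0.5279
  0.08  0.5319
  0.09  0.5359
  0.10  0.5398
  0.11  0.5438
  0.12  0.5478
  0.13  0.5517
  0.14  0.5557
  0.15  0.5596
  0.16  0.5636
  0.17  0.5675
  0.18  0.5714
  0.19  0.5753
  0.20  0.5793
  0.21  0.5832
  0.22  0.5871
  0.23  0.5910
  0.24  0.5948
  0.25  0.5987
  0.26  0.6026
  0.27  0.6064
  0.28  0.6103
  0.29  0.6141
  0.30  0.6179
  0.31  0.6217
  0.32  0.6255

σ√T = 0.36·√1.25 = 0.4025
d₁ = [ln(420/450) + (0.084 + 0.36²/2)·1.25] / 0.4025 = [-0.0690 + 0.1860] / 0.4025 = 0.2907 ⇒ 0.29
d₂ = d₁ − σ√T = 0.2907 − 0.4025 = -0.1118 ⇒ -0.11
exp(−rT) = exp(−0.084·1.25) = 0.9003
N(d₁) = N(0.29) = 0.6141;  N(d₂) = N(-0.11) = 0.4562
C = 420·0.6141 − 450·0.9003·0.4562 = 257.9220 − 184.8226 = 73.0994

$73.10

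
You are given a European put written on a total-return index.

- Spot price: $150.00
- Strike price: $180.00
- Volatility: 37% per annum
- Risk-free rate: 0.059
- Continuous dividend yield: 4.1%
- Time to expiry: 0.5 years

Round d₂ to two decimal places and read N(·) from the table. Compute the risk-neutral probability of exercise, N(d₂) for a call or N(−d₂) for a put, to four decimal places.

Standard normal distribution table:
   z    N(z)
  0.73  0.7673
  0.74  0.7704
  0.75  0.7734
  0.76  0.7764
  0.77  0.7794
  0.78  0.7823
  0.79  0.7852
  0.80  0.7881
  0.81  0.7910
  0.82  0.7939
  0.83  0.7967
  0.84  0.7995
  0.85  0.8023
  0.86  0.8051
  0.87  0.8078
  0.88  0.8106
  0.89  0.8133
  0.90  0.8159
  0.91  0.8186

0.7852

T = 0.5;  σ√T = 0.2616
ln(S/K) + (r − q + σ²/2)T = ln(150/180) + (0.059 − 0.041 + 0.37²/2)·0.5 = -0.1823 + 0.0432 = -0.1391
d₁ = -0.1391 / 0.2616 = -0.5317 → -0.53
d₂ = d₁ − σ√T = -0.5317 − 0.2616 = -0.7933 → -0.79
Risk-neutral Pr[S_T < K] = N(−d₂) = N(0.79) = 0.7852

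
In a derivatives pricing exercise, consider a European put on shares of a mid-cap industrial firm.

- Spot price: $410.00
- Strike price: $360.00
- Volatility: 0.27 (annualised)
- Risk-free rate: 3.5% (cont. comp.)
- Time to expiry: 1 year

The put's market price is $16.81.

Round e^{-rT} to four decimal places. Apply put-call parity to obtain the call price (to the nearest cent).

$79.19

exp(−rT) = exp(−0.035·1) = 0.9656
Put-call parity: C − P = S − K·e^(−rT) = 410 − 360·0.9656 = 410 − 347.6160 = 62.3840
C = P + (C − P) = 16.81 + (62.3840) = 79.1940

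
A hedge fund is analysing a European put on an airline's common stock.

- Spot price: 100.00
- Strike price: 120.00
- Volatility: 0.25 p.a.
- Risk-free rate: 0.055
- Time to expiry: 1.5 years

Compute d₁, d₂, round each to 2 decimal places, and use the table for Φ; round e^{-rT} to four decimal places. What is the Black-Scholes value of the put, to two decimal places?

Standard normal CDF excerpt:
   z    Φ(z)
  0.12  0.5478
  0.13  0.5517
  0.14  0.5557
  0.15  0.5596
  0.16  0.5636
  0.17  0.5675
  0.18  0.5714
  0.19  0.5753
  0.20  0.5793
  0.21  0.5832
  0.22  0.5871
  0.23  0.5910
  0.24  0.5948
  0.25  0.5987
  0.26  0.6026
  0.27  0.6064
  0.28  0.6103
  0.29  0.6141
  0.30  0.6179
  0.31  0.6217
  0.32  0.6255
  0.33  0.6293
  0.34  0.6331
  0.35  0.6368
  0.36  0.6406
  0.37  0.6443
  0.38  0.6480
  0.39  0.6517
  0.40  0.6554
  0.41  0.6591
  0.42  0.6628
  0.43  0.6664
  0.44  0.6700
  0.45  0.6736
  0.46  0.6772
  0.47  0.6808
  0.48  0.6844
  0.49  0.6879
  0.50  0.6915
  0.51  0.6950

18.87

σ√T = 0.25 × 1.2247 = 0.3062
d₁ = [ln(100/120) + (0.055 + ½·0.25²)·1.5] / (σ√T) = (-0.1823 + 0.1294) / 0.3062 = -0.1729 which rounds to -0.17
d₂ = -0.1729 − 0.3062 = -0.4791 which rounds to -0.48
e^(−rT) = e^(−0.055·1.5) = 0.9208
P = 120·0.9208·N(0.48) − 100·N(0.17) = 120·0.9208·0.6844 − 100·0.5675 = 75.6235 − 56.7500 = 18.8735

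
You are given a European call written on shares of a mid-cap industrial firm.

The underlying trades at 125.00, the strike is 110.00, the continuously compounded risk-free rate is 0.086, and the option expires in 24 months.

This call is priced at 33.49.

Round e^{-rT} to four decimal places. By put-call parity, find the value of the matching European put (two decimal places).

1.11

exp(−rT) = exp(−0.086·2) = 0.8420
Put-call parity: C − P = S − K·e^(−rT) = 125 − 110·0.8420 = 125 − 92.6200 = 32.3800
P = C − (C − P) = 33.49 − (32.3800) = 1.1100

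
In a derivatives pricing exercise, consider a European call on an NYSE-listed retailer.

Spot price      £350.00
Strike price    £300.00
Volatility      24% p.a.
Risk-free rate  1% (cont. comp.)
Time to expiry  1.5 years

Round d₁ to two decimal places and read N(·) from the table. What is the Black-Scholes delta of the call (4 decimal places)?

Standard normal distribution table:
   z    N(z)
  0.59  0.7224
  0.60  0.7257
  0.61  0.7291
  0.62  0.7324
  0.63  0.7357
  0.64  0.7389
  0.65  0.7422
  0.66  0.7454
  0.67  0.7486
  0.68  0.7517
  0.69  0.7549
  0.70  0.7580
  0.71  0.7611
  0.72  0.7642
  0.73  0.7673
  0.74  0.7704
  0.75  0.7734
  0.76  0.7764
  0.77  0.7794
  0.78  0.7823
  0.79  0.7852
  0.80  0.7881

0.7642

σ√T = 0.24 × 1.2247 = 0.2939
ln(S/K) + (r + σ²/2)T = ln(350/300) + (0.01 + 0.24²/2)·1.5 = 0.1542 + 0.0582 = 0.2124
d₁ = 0.2124 / 0.2939 = 0.7224 which rounds to 0.72
N(d₁) = N(0.72) = 0.7642
Δ_call = N(d₁) = 0.7642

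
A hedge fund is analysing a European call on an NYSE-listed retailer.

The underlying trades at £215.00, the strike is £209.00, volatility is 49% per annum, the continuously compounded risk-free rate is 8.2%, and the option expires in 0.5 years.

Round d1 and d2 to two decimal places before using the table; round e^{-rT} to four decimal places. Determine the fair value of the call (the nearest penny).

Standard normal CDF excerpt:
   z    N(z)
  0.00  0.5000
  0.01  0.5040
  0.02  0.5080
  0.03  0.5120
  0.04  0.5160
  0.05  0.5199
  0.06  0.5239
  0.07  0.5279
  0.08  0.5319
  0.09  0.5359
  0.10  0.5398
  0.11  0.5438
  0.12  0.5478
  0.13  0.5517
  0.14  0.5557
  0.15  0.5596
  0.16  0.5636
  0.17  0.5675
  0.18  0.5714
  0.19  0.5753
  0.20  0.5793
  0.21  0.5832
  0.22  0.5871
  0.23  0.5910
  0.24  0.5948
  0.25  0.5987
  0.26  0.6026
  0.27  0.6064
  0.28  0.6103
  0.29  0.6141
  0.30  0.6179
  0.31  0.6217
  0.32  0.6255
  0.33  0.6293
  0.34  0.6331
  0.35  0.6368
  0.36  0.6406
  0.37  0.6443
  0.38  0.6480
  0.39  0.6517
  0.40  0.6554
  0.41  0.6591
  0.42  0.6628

σ√T = 0.49 × 0.7071 = 0.3465
ln(S/K) + (r + σ²/2)T = ln(215/209) + (0.082 + 0.49²/2)·0.5 = 0.0283 + 0.1010 = 0.1293
d₁ = 0.1293 / 0.3465 = 0.3733 ⇒ 0.37
d₂ = d₁ − σ√T = 0.3733 − 0.3465 = 0.0268 ⇒ 0.03
exp(−rT) = exp(−0.082·0.5) = 0.9598
C = 215·N(0.37) − 209·0.9598·N(0.03) = 215·0.6443 − 209·0.9598·0.5120 = 138.5245 − 102.7063 = 35.8182

£35.82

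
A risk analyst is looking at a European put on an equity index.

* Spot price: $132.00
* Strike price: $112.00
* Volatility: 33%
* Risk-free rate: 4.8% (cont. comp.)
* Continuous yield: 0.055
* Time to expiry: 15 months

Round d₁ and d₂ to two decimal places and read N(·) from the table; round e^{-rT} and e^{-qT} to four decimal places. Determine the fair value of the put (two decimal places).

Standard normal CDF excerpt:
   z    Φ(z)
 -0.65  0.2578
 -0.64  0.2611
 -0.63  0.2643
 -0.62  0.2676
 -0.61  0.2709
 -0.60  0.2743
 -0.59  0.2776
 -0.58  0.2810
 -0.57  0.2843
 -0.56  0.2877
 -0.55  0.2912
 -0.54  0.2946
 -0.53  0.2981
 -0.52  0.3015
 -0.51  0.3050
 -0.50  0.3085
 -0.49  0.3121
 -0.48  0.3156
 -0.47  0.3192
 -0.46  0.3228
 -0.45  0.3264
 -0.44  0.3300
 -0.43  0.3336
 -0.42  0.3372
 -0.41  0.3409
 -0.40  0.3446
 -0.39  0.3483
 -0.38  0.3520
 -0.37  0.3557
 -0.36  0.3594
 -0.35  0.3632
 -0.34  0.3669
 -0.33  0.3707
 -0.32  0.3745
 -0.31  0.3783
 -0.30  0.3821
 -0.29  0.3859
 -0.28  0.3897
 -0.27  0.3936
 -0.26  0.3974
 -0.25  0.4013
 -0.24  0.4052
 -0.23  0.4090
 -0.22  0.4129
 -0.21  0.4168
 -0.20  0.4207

σ√T = 0.33·√1.25 = 0.3690
ln(S/K) + (r − q + σ²/2)T = ln(132/112) + (0.048 − 0.055 + 0.33²/2)·1.25 = 0.1643 + 0.0593 = 0.2236
d₁ = 0.2236 / 0.3690 = 0.6061 → 0.61
d₂ = d₁ − σ√T = 0.6061 − 0.3690 = 0.2371 → 0.24
e^(−qT) = e^(−0.055·1.25) = 0.9336;  e^(−rT) = e^(−0.048·1.25) = 0.9418
P = 112·0.9418·N(-0.24) − 132·0.9336·N(-0.61) = 112·0.9418·0.4052 − 132·0.9336·0.2709 = 42.7411 − 33.3844 = 9.3567

$9.36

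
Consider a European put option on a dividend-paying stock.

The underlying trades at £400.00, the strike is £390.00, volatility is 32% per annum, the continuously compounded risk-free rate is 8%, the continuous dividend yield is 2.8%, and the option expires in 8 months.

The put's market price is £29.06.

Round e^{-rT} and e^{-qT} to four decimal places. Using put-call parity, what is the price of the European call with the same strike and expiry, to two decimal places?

£51.90

exp(−qT) = exp(−0.028·0.6667) = 0.9815;  exp(−rT) = exp(−0.08·0.6667) = 0.9481
Put-call parity: C − P = S·e^(−qT) − K·e^(−rT) = 400·0.9815 − 390·0.9481 = 392.6000 − 369.7590 = 22.8410
C = P + (C − P) = 29.06 + (22.8410) = 51.9010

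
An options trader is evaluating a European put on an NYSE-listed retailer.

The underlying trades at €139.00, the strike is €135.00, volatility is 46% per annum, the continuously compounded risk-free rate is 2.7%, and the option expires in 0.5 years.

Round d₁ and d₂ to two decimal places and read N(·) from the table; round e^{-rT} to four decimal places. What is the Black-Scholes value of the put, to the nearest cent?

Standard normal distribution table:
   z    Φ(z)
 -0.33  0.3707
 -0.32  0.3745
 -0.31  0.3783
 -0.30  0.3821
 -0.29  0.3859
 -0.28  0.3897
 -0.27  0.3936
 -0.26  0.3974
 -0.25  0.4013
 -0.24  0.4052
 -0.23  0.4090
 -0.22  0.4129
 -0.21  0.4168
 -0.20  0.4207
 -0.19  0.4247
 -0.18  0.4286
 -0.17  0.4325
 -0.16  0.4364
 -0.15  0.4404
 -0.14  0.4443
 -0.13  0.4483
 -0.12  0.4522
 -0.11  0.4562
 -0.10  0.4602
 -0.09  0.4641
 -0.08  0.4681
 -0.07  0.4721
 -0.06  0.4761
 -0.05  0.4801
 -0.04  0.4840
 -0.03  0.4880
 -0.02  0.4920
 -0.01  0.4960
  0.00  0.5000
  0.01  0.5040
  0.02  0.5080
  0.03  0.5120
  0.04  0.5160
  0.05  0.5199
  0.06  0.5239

€14.55

σ√T = 0.46 × 0.7071 = 0.3253
d₁ = [ln(139/135) + (0.027 + ½·0.46²)·0.5] / (σ√T) = (0.0292 + 0.0664) / 0.3253 = 0.2939 → 0.29
d₂ = 0.2939 − 0.3253 = -0.0314 → -0.03
e^(−rT) = e^(−0.027·0.5) = 0.9866
N(−d₂) = N(0.03) = 0.5120;  N(−d₁) = N(-0.29) = 0.3859
P = 135·0.9866·0.5120 − 139·0.3859 = 68.1938 − 53.6401 = 14.5537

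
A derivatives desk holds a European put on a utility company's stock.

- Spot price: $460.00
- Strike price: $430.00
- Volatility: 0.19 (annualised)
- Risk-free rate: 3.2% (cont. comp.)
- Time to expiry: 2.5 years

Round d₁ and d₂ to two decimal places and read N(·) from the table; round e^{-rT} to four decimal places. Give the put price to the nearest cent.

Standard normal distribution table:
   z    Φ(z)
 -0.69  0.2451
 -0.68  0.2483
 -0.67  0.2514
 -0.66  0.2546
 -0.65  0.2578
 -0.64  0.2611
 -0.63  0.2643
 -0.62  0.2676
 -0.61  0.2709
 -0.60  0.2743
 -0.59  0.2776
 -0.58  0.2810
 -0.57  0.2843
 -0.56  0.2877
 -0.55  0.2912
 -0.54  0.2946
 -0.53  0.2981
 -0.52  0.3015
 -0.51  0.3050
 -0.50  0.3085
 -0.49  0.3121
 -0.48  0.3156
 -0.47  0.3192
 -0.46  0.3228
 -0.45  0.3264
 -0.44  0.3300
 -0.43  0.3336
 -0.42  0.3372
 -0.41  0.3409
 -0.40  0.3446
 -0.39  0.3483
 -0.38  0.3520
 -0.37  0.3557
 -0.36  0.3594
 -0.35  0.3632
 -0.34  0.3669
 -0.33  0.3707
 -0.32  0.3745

T = 2.5;  σ√T = 0.3004
d₁ = [ln(460/430) + (0.032 + 0.19²/2)·2.5] / 0.3004 = [0.0674 + 0.1251] / 0.3004 = 0.6410 → 0.64
d₂ = d₁ − σ√T = 0.6410 − 0.3004 = 0.3406 → 0.34
exp(−rT) = exp(−0.032·2.5) = 0.9231
N(−d₂) = N(-0.34) = 0.3669;  N(−d₁) = N(-0.64) = 0.2611
P = 430·0.9231·0.3669 − 460·0.2611 = 145.6347 − 120.1060 = 25.5287

$25.53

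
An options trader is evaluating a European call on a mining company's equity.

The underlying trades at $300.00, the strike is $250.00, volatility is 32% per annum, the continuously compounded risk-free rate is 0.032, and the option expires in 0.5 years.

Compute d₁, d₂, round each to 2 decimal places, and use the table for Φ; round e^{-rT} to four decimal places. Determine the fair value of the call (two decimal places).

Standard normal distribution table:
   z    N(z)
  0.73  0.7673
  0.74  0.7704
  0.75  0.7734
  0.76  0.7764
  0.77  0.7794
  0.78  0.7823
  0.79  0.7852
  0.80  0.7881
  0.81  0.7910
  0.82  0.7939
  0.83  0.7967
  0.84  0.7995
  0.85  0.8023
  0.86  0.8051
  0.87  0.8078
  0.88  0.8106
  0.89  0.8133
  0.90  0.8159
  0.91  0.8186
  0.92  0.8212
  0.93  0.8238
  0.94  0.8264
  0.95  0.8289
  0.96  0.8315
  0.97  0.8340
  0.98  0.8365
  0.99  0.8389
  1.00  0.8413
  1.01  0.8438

T = 0.5;  σ√T = 0.2263
d₁ = [ln(300/250) + (0.032 + 0.32²/2)·0.5] / 0.2263 = [0.1823 + 0.0416] / 0.2263 = 0.9896 which rounds to 0.99
d₂ = d₁ − σ√T = 0.9896 − 0.2263 = 0.7633 which rounds to 0.76
exp(−rT) = exp(−0.032·0.5) = 0.9841
N(d₁) = N(0.99) = 0.8389;  N(d₂) = N(0.76) = 0.7764
C = 300·0.8389 − 250·0.9841·0.7764 = 251.6700 − 191.0138 = 60.6562

$60.66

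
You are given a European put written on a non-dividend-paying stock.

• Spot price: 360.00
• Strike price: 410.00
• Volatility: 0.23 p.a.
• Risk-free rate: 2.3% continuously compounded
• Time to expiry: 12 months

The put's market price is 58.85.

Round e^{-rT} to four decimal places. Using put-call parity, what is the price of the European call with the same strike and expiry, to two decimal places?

18.16

e^(−rT) = e^(−0.023·1) = 0.9773
Put-call parity: C − P = S − K·e^(−rT) = 360 − 410·0.9773 = 360 − 400.6930 = -40.6930
C = P + (C − P) = 58.85 + (-40.6930) = 18.1570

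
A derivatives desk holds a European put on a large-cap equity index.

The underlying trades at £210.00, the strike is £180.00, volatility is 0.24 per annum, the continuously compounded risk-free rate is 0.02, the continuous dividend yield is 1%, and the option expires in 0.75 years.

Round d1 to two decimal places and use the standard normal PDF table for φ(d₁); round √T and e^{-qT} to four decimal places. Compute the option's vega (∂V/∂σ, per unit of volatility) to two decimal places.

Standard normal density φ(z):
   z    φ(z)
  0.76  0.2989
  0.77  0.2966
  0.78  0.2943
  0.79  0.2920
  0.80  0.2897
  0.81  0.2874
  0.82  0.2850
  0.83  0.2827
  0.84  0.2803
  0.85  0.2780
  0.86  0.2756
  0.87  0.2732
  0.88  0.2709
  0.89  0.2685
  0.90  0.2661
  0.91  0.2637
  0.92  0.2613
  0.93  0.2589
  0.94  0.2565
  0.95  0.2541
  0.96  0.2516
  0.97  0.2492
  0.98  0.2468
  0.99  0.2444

48.90

σ√T = 0.24·√0.75 = 0.2078
d₁ = [ln(210/180) + (0.02 − 0.01 + 0.24²/2)·0.75] / 0.2078 = [0.1542 + 0.0291] / 0.2078 = 0.8817 which rounds to 0.88
√T = √0.75 = 0.8660
φ(d₁) = φ(0.88) = 0.2709
exp(−qT) = exp(−0.01·0.75) = 0.9925
vega = S·exp(−qT)·φ(d₁)·√T = 210·0.9925·0.2709·0.8660 = 48.8964
(Call and put vega coincide under Black-Scholes.)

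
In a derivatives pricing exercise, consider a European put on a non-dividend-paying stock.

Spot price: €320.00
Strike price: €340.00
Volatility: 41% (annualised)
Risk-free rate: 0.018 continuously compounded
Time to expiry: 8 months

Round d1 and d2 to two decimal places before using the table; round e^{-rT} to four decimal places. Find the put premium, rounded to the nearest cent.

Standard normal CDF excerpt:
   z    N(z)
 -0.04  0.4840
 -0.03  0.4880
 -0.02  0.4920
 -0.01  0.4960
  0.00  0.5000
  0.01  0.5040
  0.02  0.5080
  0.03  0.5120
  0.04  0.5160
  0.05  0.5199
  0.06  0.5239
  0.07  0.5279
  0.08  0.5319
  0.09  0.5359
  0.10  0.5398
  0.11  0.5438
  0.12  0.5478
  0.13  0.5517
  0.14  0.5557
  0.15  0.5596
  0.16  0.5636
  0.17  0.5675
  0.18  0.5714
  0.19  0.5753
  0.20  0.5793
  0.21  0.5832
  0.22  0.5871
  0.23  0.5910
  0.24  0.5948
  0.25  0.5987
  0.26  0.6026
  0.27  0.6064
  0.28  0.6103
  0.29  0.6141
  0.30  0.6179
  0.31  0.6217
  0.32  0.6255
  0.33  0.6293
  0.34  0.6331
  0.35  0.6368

€51.42

σ√T = 0.41 × 0.8165 = 0.3348
d₁ = [ln(320/340) + (0.018 + 0.41²/2)·0.6667] / 0.3348 = [-0.0606 + 0.0680] / 0.3348 = 0.0221 → 0.02
d₂ = d₁ − σ√T = 0.0221 − 0.3348 = -0.3126 → -0.31
e^(−rT) = e^(−0.018·0.6667) = 0.9881
P = 340·0.9881·N(0.31) − 320·N(-0.02) = 340·0.9881·0.6217 − 320·0.4920 = 208.8626 − 157.4400 = 51.4226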